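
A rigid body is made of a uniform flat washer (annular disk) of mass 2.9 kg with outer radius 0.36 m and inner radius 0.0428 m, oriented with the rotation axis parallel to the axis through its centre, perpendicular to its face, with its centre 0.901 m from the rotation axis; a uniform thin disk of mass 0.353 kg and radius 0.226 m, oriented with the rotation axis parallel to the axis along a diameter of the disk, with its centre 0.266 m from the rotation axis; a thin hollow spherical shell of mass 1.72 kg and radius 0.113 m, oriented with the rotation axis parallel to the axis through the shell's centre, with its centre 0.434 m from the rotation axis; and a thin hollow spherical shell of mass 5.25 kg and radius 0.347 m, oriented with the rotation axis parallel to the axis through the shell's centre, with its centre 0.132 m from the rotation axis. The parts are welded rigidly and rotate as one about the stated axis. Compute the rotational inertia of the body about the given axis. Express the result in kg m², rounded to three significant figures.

3.43

Annular disk: I_cm = (1/2)M(R²+r²) = (1/2)(2.9)[(0.36)² + (0.0428)²] = 0.19058 kg m²; centre at d = 0.901 m, so the parallel axis theorem gives I = 0.19058 + (2.9)(0.901)² = 2.5448 kg m².
Thin disk: I_cm = (1/4)MR² = (1/4)(0.353)(0.226)² = 0.0045075 kg m²; centre at d = 0.266 m, so the parallel axis theorem gives I = 0.0045075 + (0.353)(0.266)² = 0.029484 kg m².
Spherical shell: I_cm = (2/3)MR² = (2/3)(1.72)(0.113)² = 0.014642 kg m²; centre at d = 0.434 m, so the parallel axis theorem gives I = 0.014642 + (1.72)(0.434)² = 0.33861 kg m².
Spherical shell: I_cm = (2/3)MR² = (2/3)(5.25)(0.347)² = 0.42143 kg m²; centre at d = 0.132 m, so the parallel axis theorem gives I = 0.42143 + (5.25)(0.132)² = 0.51291 kg m².
Total I = 2.5448 + 0.029484 + 0.33861 + 0.51291 = 3.4258 kg m².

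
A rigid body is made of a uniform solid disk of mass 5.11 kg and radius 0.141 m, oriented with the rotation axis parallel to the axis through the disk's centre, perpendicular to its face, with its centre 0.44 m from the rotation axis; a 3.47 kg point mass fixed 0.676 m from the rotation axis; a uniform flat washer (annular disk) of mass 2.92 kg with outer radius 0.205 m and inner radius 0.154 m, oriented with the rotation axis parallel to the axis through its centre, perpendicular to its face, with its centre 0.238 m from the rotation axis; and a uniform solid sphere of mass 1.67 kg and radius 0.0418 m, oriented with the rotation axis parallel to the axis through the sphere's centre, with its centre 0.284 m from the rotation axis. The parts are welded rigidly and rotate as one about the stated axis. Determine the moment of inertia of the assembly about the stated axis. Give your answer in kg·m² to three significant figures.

Solid disk: I_cm = (1/2)MR² = (1/2)(5.11)(0.141)² = 0.050796 kg·m²; centre at d = 0.44 m, so I = I_cm + Md² gives I = 0.050796 + (5.11)(0.44)² = 1.0401 kg·m².
Point mass: I_cm = 0; centre at d = 0.676 m, so I = I_cm + Md² gives I = 0 + (3.47)(0.676)² = 1.5857 kg·m².
Annular disk: I_cm = (1/2)M(R²+r²) = (1/2)(2.92)[(0.205)² + (0.154)²] = 0.095982 kg·m²; centre at d = 0.238 m, so I = I_cm + Md² gives I = 0.095982 + (2.92)(0.238)² = 0.26138 kg·m².
Solid sphere: I_cm = (2/5)MR² = (2/5)(1.67)(0.0418)² = 0.0011672 kg·m²; centre at d = 0.284 m, so I = I_cm + Md² gives I = 0.0011672 + (1.67)(0.284)² = 0.13586 kg·m².
Total I = 1.0401 + 1.5857 + 0.26138 + 0.13586 = 3.023 kg·m².

3.02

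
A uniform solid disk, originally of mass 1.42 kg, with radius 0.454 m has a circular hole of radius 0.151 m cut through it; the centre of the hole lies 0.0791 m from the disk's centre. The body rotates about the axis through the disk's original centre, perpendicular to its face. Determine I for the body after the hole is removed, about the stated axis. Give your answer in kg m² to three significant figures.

Unpierced body about its centre: I₀ = (1/2)MR² = (1/2)(1.42)(0.454)² = 0.14634 kg m².
The removed disk has mass m = M·(r/R)² = (1.42)(0.151/0.454)² = 0.15708 kg (same uniform areal density).
Its moment of inertia about the rotation axis (parallel-axis theorem): I_hole = (1/2)mr² + md² = (1/2)(0.15708)(0.151)² + (0.15708)(0.0791)² = 0.0027737 kg m².
Treating the hole as negative mass, I = I₀ − I_hole = 0.14634 − 0.0027737 = 0.14357 kg m².

0.144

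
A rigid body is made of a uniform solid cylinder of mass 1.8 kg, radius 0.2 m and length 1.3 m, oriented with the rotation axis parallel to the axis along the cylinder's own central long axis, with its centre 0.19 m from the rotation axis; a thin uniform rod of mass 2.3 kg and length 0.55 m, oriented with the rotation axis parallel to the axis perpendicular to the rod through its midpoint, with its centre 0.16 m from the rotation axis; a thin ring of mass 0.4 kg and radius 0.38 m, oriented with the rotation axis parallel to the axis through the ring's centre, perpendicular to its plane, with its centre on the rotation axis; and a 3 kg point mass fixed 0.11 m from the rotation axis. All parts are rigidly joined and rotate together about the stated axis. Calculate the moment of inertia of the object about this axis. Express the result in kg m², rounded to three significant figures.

Solid cylinder: I_cm = (1/2)MR² = (1/2)(1.8)(0.2)² = 0.036 kg m²; centre at d = 0.19 m, so the parallel axis theorem gives I = 0.036 + (1.8)(0.19)² = 0.10098 kg m².
Thin rod: I_cm = (1/12)ML² = (1/12)(2.3)(0.55)² = 0.057979 kg m²; centre at d = 0.16 m, so the parallel axis theorem gives I = 0.057979 + (2.3)(0.16)² = 0.11686 kg m².
Thin ring: I_cm = MR² = (0.4)(0.38)² = 0.05776 kg m²; axis through the centre, so I = 0.05776 kg m².
Point mass: I_cm = 0; centre at d = 0.11 m, so the parallel axis theorem gives I = 0 + (3)(0.11)² = 0.0363 kg m².
Total I = 0.10098 + 0.11686 + 0.05776 + 0.0363 = 0.3119 kg m².

0.312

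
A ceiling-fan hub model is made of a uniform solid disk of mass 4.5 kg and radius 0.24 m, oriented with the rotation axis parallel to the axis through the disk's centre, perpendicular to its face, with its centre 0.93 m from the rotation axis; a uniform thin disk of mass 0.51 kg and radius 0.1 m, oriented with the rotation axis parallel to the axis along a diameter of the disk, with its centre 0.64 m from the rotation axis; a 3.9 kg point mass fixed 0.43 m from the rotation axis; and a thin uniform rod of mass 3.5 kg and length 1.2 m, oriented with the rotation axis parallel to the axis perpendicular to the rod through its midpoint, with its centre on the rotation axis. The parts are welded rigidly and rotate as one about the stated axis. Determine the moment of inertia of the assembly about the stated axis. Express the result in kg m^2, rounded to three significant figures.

5.37

Solid disk: I_cm = (1/2)MR² = (1/2)(4.5)(0.24)² = 0.1296 kg m^2; centre at d = 0.93 m, so I = I_cm + Md² gives I = 0.1296 + (4.5)(0.93)² = 4.0217 kg m^2.
Thin disk: I_cm = (1/4)MR² = (1/4)(0.51)(0.1)² = 0.001275 kg m^2; centre at d = 0.64 m, so I = I_cm + Md² gives I = 0.001275 + (0.51)(0.64)² = 0.21017 kg m^2.
Point mass: I_cm = 0; centre at d = 0.43 m, so I = I_cm + Md² gives I = 0 + (3.9)(0.43)² = 0.72111 kg m^2.
Thin rod: I_cm = (1/12)ML² = (1/12)(3.5)(1.2)² = 0.42 kg m^2; axis through the centre, so I = 0.42 kg m^2.
Total I = 4.0217 + 0.21017 + 0.72111 + 0.42 = 5.3729 kg m^2.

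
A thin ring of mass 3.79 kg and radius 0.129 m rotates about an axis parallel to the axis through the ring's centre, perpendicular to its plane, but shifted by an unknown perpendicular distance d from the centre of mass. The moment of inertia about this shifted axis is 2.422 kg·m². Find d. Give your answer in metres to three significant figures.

0.789

About the centre-of-mass axis, I_cm = MR² = (3.79)(0.129)² = 0.063069 kg·m².
Parallel axis theorem: I = I_cm + Md², so Md² = 2.422 − 0.063069 = 2.3589 kg·m².
d = √(2.3589 / 3.79) = 0.78893 m.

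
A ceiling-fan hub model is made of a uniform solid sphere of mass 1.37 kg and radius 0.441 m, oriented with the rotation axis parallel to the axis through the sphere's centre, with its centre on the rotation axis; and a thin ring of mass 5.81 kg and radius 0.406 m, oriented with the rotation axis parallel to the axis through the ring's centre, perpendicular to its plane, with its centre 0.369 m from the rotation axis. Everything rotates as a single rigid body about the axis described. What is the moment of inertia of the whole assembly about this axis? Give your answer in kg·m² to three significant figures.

Solid sphere: I_cm = (2/5)MR² = (2/5)(1.37)(0.441)² = 0.10658 kg·m²; axis through the centre, so I = 0.10658 kg·m².
Thin ring: I_cm = MR² = (5.81)(0.406)² = 0.9577 kg·m²; centre at d = 0.369 m, so the parallel axis theorem gives I = 0.9577 + (5.81)(0.369)² = 1.7488 kg·m².
Total I = 0.10658 + 1.7488 = 1.8554 kg·m².

1.86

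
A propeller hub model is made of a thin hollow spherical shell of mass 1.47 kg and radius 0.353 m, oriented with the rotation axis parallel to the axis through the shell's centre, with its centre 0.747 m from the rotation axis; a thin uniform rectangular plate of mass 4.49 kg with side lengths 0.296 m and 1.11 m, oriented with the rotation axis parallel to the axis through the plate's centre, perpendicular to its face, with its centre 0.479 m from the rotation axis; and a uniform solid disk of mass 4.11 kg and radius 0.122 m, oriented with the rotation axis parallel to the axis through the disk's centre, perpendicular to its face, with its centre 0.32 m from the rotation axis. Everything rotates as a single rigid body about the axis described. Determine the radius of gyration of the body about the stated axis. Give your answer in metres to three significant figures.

0.538

Spherical shell: I_cm = (2/3)MR² = (2/3)(1.47)(0.353)² = 0.12212 kg·m²; centre at d = 0.747 m, so I = I_cm + Md² gives I = 0.12212 + (1.47)(0.747)² = 0.94239 kg·m².
Rectangular plate: I_cm = (1/12)M(a²+b²) = (1/12)(4.49)[(0.296)² + (1.11)²] = 0.49379 kg·m²; centre at d = 0.479 m, so I = I_cm + Md² gives I = 0.49379 + (4.49)(0.479)² = 1.524 kg·m².
Solid disk: I_cm = (1/2)MR² = (1/2)(4.11)(0.122)² = 0.030587 kg·m²; centre at d = 0.32 m, so I = I_cm + Md² gives I = 0.030587 + (4.11)(0.32)² = 0.45145 kg·m².
Total I = 2.9178 kg·m²; total mass M = 10.07 kg.
k = √(I/M) = √(2.9178/10.07) = 0.53829 m.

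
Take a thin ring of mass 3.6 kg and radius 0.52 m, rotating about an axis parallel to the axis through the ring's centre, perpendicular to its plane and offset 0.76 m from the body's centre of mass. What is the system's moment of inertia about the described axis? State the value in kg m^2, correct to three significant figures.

3.05

I_cm = MR² = (3.6)(0.52)² = 0.97344 kg m^2; centre at d = 0.76 m, so I = I_cm + Md² gives I = 0.97344 + (3.6)(0.76)² = 3.0528 kg m^2.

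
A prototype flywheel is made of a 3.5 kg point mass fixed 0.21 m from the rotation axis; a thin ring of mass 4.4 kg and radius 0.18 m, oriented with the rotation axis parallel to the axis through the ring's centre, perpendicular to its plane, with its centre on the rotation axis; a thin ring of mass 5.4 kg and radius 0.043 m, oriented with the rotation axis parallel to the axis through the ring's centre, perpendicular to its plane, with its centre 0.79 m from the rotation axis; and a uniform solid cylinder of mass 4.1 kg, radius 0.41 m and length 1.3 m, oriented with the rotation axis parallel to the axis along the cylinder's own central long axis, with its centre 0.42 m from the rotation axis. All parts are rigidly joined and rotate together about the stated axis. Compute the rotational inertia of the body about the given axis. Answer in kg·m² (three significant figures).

Point mass: I_cm = 0; centre at d = 0.21 m, so the parallel axis theorem gives I = 0 + (3.5)(0.21)² = 0.15435 kg·m².
Thin ring: I_cm = MR² = (4.4)(0.18)² = 0.14256 kg·m²; axis through the centre, so I = 0.14256 kg·m².
Thin ring: I_cm = MR² = (5.4)(0.043)² = 0.0099846 kg·m²; centre at d = 0.79 m, so the parallel axis theorem gives I = 0.0099846 + (5.4)(0.79)² = 3.3801 kg·m².
Solid cylinder: I_cm = (1/2)MR² = (1/2)(4.1)(0.41)² = 0.3446 kg·m²; centre at d = 0.42 m, so the parallel axis theorem gives I = 0.3446 + (4.1)(0.42)² = 1.0678 kg·m².
Total I = 0.15435 + 0.14256 + 3.3801 + 1.0678 = 4.7449 kg·m².

4.74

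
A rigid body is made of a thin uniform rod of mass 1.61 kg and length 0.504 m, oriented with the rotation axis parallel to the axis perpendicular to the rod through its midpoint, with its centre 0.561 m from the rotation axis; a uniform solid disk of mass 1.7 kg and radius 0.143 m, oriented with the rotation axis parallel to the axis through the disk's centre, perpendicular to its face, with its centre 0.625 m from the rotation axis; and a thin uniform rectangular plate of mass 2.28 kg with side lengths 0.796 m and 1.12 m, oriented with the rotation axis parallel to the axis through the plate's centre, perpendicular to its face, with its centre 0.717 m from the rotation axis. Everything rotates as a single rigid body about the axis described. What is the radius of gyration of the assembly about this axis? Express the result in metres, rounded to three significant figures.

Thin rod: I_cm = (1/12)ML² = (1/12)(1.61)(0.504)² = 0.03408 kg m^2; centre at d = 0.561 m, so the parallel axis theorem gives I = 0.03408 + (1.61)(0.561)² = 0.54078 kg m^2.
Solid disk: I_cm = (1/2)MR² = (1/2)(1.7)(0.143)² = 0.017382 kg m^2; centre at d = 0.625 m, so the parallel axis theorem gives I = 0.017382 + (1.7)(0.625)² = 0.68144 kg m^2.
Rectangular plate: I_cm = (1/12)M(a²+b²) = (1/12)(2.28)[(0.796)² + (1.12)²] = 0.35872 kg m^2; centre at d = 0.717 m, so the parallel axis theorem gives I = 0.35872 + (2.28)(0.717)² = 1.5308 kg m^2.
Total I = 2.7531 kg m^2; total mass M = 5.59 kg.
k = √(I/M) = √(2.7531/5.59) = 0.70178 m.

0.702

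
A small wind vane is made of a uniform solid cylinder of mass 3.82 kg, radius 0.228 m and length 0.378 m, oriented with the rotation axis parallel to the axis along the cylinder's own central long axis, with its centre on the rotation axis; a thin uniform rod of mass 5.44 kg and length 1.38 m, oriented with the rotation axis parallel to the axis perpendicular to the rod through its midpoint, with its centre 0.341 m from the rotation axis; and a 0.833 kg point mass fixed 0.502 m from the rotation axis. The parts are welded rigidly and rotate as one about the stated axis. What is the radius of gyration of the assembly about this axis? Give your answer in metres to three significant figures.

Solid cylinder: I_cm = (1/2)MR² = (1/2)(3.82)(0.228)² = 0.099289 kg m^2; axis through the centre, so I = 0.099289 kg m^2.
Thin rod: I_cm = (1/12)ML² = (1/12)(5.44)(1.38)² = 0.86333 kg m^2; centre at d = 0.341 m, so I = I_cm + Md² gives I = 0.86333 + (5.44)(0.341)² = 1.4959 kg m^2.
Point mass: I_cm = 0; centre at d = 0.502 m, so I = I_cm + Md² gives I = 0 + (0.833)(0.502)² = 0.20992 kg m^2.
Total I = 1.8051 kg m^2; total mass M = 10.093 kg.
k = √(I/M) = √(1.8051/10.093) = 0.4229 m.

0.423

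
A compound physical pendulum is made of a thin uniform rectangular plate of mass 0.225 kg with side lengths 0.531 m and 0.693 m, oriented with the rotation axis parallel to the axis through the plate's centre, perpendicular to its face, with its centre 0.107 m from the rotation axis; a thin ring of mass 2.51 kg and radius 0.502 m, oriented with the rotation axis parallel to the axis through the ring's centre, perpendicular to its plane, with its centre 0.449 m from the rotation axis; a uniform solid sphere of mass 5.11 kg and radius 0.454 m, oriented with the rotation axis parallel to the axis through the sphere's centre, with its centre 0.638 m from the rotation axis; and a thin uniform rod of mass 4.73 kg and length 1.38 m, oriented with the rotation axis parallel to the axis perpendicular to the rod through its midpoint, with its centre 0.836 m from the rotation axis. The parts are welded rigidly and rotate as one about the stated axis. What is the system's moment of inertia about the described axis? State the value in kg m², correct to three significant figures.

Rectangular plate: I_cm = (1/12)M(a²+b²) = (1/12)(0.225)[(0.531)² + (0.693)²] = 0.014291 kg m²; centre at d = 0.107 m, so I = I_cm + Md² gives I = 0.014291 + (0.225)(0.107)² = 0.016867 kg m².
Thin ring: I_cm = MR² = (2.51)(0.502)² = 0.63253 kg m²; centre at d = 0.449 m, so I = I_cm + Md² gives I = 0.63253 + (2.51)(0.449)² = 1.1385 kg m².
Solid sphere: I_cm = (2/5)MR² = (2/5)(5.11)(0.454)² = 0.4213 kg m²; centre at d = 0.638 m, so I = I_cm + Md² gives I = 0.4213 + (5.11)(0.638)² = 2.5013 kg m².
Thin rod: I_cm = (1/12)ML² = (1/12)(4.73)(1.38)² = 0.75065 kg m²; centre at d = 0.836 m, so I = I_cm + Md² gives I = 0.75065 + (4.73)(0.836)² = 4.0564 kg m².
Total I = 0.016867 + 1.1385 + 2.5013 + 4.0564 = 7.7131 kg m².

7.71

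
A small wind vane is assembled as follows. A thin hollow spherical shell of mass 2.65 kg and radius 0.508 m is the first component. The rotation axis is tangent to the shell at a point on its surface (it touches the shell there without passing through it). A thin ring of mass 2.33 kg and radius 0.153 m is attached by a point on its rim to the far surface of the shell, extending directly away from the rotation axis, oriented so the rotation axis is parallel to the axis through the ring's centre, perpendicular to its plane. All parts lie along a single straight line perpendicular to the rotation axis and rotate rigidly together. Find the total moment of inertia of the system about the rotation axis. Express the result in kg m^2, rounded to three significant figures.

Spherical shell: I_cm = (2/3)MR² = (2/3)(2.65)(0.508)² = 0.45591 kg m^2; centre at d = 0.508 m, so I = I_cm + Md² gives I = 0.45591 + (2.65)(0.508)² = 1.1398 kg m^2.
Thin ring: I_cm = MR² = (2.33)(0.153)² = 0.054543 kg m^2; centre at d = 0.508 + 0.508 + 0.153 = 1.169 m, so I = I_cm + Md² gives I = 0.054543 + (2.33)(1.169)² = 3.2386 kg m^2.
Total I = 1.1398 + 3.2386 = 4.3784 kg m^2.

4.38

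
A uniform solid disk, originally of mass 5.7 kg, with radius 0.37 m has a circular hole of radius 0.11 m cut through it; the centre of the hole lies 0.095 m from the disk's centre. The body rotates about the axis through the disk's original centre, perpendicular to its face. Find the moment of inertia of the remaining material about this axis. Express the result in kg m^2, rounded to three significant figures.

Unpierced body about its centre: I₀ = (1/2)MR² = (1/2)(5.7)(0.37)² = 0.39016 kg m^2.
The removed disk has mass m = M·(r/R)² = (5.7)(0.11/0.37)² = 0.5038 kg (same uniform areal density).
Its moment of inertia about the rotation axis (parallel-axis theorem): I_hole = (1/2)mr² + md² = (1/2)(0.5038)(0.11)² + (0.5038)(0.095)² = 0.0075948 kg m^2.
Treating the hole as negative mass, I = I₀ − I_hole = 0.39016 − 0.0075948 = 0.38257 kg m^2.

0.383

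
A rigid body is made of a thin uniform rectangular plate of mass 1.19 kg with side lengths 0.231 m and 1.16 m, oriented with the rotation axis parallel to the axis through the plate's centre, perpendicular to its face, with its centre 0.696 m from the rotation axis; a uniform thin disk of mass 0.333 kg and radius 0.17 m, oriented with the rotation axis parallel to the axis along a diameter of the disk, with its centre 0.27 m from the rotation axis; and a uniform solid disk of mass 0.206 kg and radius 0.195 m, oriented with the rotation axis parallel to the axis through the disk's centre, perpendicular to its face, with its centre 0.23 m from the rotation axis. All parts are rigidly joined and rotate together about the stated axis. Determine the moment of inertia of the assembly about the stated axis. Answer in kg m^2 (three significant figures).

0.757

Rectangular plate: I_cm = (1/12)M(a²+b²) = (1/12)(1.19)[(0.231)² + (1.16)²] = 0.13873 kg m^2; centre at d = 0.696 m, so the parallel axis theorem gives I = 0.13873 + (1.19)(0.696)² = 0.71519 kg m^2.
Thin disk: I_cm = (1/4)MR² = (1/4)(0.333)(0.17)² = 0.0024059 kg m^2; centre at d = 0.27 m, so the parallel axis theorem gives I = 0.0024059 + (0.333)(0.27)² = 0.026682 kg m^2.
Solid disk: I_cm = (1/2)MR² = (1/2)(0.206)(0.195)² = 0.0039166 kg m^2; centre at d = 0.23 m, so the parallel axis theorem gives I = 0.0039166 + (0.206)(0.23)² = 0.014814 kg m^2.
Total I = 0.71519 + 0.026682 + 0.014814 = 0.75668 kg m^2.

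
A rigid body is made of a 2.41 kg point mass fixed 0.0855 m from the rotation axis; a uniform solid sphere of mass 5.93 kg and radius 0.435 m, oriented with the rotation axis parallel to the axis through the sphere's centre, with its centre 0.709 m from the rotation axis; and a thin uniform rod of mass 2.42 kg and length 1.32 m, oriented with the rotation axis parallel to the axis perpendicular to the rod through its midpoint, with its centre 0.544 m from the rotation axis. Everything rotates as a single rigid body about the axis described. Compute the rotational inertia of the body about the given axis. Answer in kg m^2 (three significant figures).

4.51

Point mass: I_cm = 0; centre at d = 0.0855 m, so the parallel axis theorem gives I = 0 + (2.41)(0.0855)² = 0.017618 kg m^2.
Solid sphere: I_cm = (2/5)MR² = (2/5)(5.93)(0.435)² = 0.44884 kg m^2; centre at d = 0.709 m, so the parallel axis theorem gives I = 0.44884 + (5.93)(0.709)² = 3.4297 kg m^2.
Thin rod: I_cm = (1/12)ML² = (1/12)(2.42)(1.32)² = 0.35138 kg m^2; centre at d = 0.544 m, so the parallel axis theorem gives I = 0.35138 + (2.42)(0.544)² = 1.0675 kg m^2.
Total I = 0.017618 + 3.4297 + 1.0675 = 4.5149 kg m^2.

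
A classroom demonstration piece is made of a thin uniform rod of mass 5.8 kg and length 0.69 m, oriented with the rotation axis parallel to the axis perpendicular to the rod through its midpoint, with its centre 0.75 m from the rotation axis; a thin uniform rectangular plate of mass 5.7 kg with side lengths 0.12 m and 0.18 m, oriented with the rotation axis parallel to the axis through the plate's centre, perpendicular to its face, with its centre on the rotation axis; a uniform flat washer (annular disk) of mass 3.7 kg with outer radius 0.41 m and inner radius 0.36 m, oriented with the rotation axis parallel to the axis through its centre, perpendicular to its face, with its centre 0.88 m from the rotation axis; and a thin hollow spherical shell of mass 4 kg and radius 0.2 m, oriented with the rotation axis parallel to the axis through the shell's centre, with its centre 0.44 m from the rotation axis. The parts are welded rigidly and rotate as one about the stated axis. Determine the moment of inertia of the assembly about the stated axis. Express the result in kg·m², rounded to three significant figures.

Thin rod: I_cm = (1/12)ML² = (1/12)(5.8)(0.69)² = 0.23011 kg·m²; centre at d = 0.75 m, so I = I_cm + Md² gives I = 0.23011 + (5.8)(0.75)² = 3.4926 kg·m².
Rectangular plate: I_cm = (1/12)M(a²+b²) = (1/12)(5.7)[(0.12)² + (0.18)²] = 0.02223 kg·m²; axis through the centre, so I = 0.02223 kg·m².
Annular disk: I_cm = (1/2)M(R²+r²) = (1/2)(3.7)[(0.41)² + (0.36)²] = 0.55074 kg·m²; centre at d = 0.88 m, so I = I_cm + Md² gives I = 0.55074 + (3.7)(0.88)² = 3.416 kg·m².
Spherical shell: I_cm = (2/3)MR² = (2/3)(4)(0.2)² = 0.10667 kg·m²; centre at d = 0.44 m, so I = I_cm + Md² gives I = 0.10667 + (4)(0.44)² = 0.88107 kg·m².
Total I = 3.4926 + 0.02223 + 3.416 + 0.88107 = 7.8119 kg·m².

7.81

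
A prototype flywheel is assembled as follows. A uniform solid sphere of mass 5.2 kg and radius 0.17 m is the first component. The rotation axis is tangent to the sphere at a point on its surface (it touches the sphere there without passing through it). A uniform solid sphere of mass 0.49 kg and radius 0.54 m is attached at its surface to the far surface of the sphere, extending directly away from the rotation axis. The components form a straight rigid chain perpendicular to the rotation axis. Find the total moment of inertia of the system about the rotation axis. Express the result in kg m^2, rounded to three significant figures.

Solid sphere: I_cm = (2/5)MR² = (2/5)(5.2)(0.17)² = 0.060112 kg m^2; centre at d = 0.17 m, so the parallel axis theorem gives I = 0.060112 + (5.2)(0.17)² = 0.21039 kg m^2.
Solid sphere: I_cm = (2/5)MR² = (2/5)(0.49)(0.54)² = 0.057154 kg m^2; centre at d = 0.17 + 0.17 + 0.54 = 0.88 m, so the parallel axis theorem gives I = 0.057154 + (0.49)(0.88)² = 0.43661 kg m^2.
Total I = 0.21039 + 0.43661 = 0.647 kg m^2.

0.647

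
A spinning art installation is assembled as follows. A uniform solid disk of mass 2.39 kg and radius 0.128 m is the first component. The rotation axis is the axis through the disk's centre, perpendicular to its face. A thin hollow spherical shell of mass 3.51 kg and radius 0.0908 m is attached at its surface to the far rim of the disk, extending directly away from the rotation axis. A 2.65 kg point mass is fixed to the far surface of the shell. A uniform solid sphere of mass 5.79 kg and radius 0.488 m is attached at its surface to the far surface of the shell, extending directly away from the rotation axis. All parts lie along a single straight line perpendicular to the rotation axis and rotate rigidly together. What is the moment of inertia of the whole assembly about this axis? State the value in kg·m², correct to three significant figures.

4.70

Solid disk: I_cm = (1/2)MR² = (1/2)(2.39)(0.128)² = 0.019579 kg·m²; axis through the centre, so I = 0.019579 kg·m².
Spherical shell: I_cm = (2/3)MR² = (2/3)(3.51)(0.0908)² = 0.019292 kg·m²; centre at d = 0.128 + 0.0908 = 0.2188 m, so the parallel axis theorem gives I = 0.019292 + (3.51)(0.2188)² = 0.18733 kg·m².
Point mass: I_cm = 0; centre at d = 0.128 + 0.0908 + 0.0908 = 0.3096 m, so the parallel axis theorem gives I = 0 + (2.65)(0.3096)² = 0.25401 kg·m².
Solid sphere: I_cm = (2/5)MR² = (2/5)(5.79)(0.488)² = 0.55154 kg·m²; centre at d = 0.128 + 0.0908 + 0.0908 + 0.488 = 0.7976 m, so the parallel axis theorem gives I = 0.55154 + (5.79)(0.7976)² = 4.2349 kg·m².
Total I = 0.019579 + 0.18733 + 0.25401 + 4.2349 = 4.6959 kg·m².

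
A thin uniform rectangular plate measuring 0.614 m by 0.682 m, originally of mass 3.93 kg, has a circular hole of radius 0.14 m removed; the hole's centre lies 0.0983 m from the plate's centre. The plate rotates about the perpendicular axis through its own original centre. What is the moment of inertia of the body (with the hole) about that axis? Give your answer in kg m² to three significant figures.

0.265

Unpierced body about its centre: I₀ = (1/12)M(a²+b²) = (1/12)(3.93)[(0.614)² + (0.682)²] = 0.27579 kg m².
The removed disk has mass m = M·πr²/(ab) = (3.93)·π(0.14)²/(0.614·0.682) = 0.57789 kg (same uniform areal density).
Its moment of inertia about the rotation axis (parallel-axis theorem): I_hole = (1/2)mr² + md² = (1/2)(0.57789)(0.14)² + (0.57789)(0.0983)² = 0.011247 kg m².
Treating the hole as negative mass, I = I₀ − I_hole = 0.27579 − 0.011247 = 0.26455 kg m².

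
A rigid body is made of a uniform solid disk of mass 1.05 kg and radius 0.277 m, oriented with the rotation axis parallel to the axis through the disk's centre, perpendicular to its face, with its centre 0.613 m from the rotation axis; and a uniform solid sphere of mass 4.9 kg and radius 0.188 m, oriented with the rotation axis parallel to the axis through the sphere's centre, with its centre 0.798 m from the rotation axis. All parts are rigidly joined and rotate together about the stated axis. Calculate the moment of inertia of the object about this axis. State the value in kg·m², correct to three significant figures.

3.62

Solid disk: I_cm = (1/2)MR² = (1/2)(1.05)(0.277)² = 0.040283 kg·m²; centre at d = 0.613 m, so the parallel axis theorem gives I = 0.040283 + (1.05)(0.613)² = 0.43484 kg·m².
Solid sphere: I_cm = (2/5)MR² = (2/5)(4.9)(0.188)² = 0.069274 kg·m²; centre at d = 0.798 m, so the parallel axis theorem gives I = 0.069274 + (4.9)(0.798)² = 3.1896 kg·m².
Total I = 0.43484 + 3.1896 = 3.6245 kg·m².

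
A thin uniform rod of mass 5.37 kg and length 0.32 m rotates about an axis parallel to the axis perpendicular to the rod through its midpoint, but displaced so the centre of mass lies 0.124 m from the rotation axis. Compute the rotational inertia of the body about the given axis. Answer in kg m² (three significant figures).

0.128

I_cm = (1/12)ML² = (1/12)(5.37)(0.32)² = 0.045824 kg m²; centre at d = 0.124 m, so I = I_cm + Md² gives I = 0.045824 + (5.37)(0.124)² = 0.12839 kg m².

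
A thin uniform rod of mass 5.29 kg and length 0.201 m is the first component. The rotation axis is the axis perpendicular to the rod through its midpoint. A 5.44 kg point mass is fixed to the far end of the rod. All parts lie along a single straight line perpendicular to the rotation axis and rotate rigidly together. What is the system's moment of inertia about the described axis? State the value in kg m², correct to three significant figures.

0.0728

Thin rod: I_cm = (1/12)ML² = (1/12)(5.29)(0.201)² = 0.01781 kg m²; axis through the centre, so I = 0.01781 kg m².
Point mass: I_cm = 0; centre at d = 0.1005 m, so the parallel axis theorem gives I = 0 + (5.44)(0.1005)² = 0.054945 kg m².
Total I = 0.01781 + 0.054945 = 0.072755 kg m².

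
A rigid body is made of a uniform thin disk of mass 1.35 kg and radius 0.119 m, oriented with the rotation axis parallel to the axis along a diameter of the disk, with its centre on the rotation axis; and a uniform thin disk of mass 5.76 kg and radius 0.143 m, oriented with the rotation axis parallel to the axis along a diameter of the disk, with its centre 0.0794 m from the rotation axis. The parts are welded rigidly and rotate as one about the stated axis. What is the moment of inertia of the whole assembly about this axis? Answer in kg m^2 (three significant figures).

0.0705

Thin disk: I_cm = (1/4)MR² = (1/4)(1.35)(0.119)² = 0.0047793 kg m^2; axis through the centre, so I = 0.0047793 kg m^2.
Thin disk: I_cm = (1/4)MR² = (1/4)(5.76)(0.143)² = 0.029447 kg m^2; centre at d = 0.0794 m, so I = I_cm + Md² gives I = 0.029447 + (5.76)(0.0794)² = 0.06576 kg m^2.
Total I = 0.0047793 + 0.06576 = 0.070539 kg m^2.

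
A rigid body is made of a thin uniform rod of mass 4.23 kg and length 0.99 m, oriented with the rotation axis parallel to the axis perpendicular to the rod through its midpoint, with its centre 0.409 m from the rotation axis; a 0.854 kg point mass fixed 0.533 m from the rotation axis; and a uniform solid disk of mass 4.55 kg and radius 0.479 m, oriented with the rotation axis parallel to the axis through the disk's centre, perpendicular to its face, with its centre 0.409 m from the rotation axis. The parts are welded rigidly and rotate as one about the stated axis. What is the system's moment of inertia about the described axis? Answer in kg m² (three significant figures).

Thin rod: I_cm = (1/12)ML² = (1/12)(4.23)(0.99)² = 0.34549 kg m²; centre at d = 0.409 m, so I = I_cm + Md² gives I = 0.34549 + (4.23)(0.409)² = 1.0531 kg m².
Point mass: I_cm = 0; centre at d = 0.533 m, so I = I_cm + Md² gives I = 0 + (0.854)(0.533)² = 0.24261 kg m².
Solid disk: I_cm = (1/2)MR² = (1/2)(4.55)(0.479)² = 0.52198 kg m²; centre at d = 0.409 m, so I = I_cm + Md² gives I = 0.52198 + (4.55)(0.409)² = 1.2831 kg m².
Total I = 1.0531 + 0.24261 + 1.2831 = 2.5788 kg m².

2.58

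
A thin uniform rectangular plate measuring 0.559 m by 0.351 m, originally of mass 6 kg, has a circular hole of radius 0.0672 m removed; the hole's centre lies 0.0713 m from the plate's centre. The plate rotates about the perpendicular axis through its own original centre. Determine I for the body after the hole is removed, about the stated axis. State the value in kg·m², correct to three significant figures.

0.215

Unpierced body about its centre: I₀ = (1/12)M(a²+b²) = (1/12)(6)[(0.559)² + (0.351)²] = 0.21784 kg·m².
The removed disk has mass m = M·πr²/(ab) = (6)·π(0.0672)²/(0.559·0.351) = 0.43383 kg (same uniform areal density).
Its moment of inertia about the rotation axis (parallel-axis theorem): I_hole = (1/2)mr² + md² = (1/2)(0.43383)(0.0672)² + (0.43383)(0.0713)² = 0.003185 kg·m².
Treating the hole as negative mass, I = I₀ − I_hole = 0.21784 − 0.003185 = 0.21466 kg·m².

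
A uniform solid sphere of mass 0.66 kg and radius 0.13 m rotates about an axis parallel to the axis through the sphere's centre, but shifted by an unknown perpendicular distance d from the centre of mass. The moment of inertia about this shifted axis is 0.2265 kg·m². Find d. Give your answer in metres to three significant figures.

About the centre-of-mass axis, I_cm = (2/5)MR² = (2/5)(0.66)(0.13)² = 0.0044616 kg·m².
Parallel axis theorem: I = I_cm + Md², so Md² = 0.2265 − 0.0044616 = 0.22204 kg·m².
d = √(0.22204 / 0.66) = 0.58002 m.

0.580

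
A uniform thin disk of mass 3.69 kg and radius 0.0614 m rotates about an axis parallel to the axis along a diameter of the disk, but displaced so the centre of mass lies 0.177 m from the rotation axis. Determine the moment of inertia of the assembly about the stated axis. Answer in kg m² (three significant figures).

0.119

I_cm = (1/4)MR² = (1/4)(3.69)(0.0614)² = 0.0034778 kg m²; centre at d = 0.177 m, so I = I_cm + Md² gives I = 0.0034778 + (3.69)(0.177)² = 0.11908 kg m².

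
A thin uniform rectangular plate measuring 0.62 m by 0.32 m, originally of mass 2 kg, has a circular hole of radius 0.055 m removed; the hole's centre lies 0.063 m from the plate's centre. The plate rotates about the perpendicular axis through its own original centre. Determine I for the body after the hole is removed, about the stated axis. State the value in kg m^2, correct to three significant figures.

Unpierced body about its centre: I₀ = (1/12)M(a²+b²) = (1/12)(2)[(0.62)² + (0.32)²] = 0.081133 kg m^2.
The removed disk has mass m = M·πr²/(ab) = (2)·π(0.055)²/(0.62·0.32) = 0.0958 kg (same uniform areal density).
Its moment of inertia about the rotation axis (parallel-axis theorem): I_hole = (1/2)mr² + md² = (1/2)(0.0958)(0.055)² + (0.0958)(0.063)² = 0.00052513 kg m^2.
Treating the hole as negative mass, I = I₀ − I_hole = 0.081133 − 0.00052513 = 0.080608 kg m^2.

0.0806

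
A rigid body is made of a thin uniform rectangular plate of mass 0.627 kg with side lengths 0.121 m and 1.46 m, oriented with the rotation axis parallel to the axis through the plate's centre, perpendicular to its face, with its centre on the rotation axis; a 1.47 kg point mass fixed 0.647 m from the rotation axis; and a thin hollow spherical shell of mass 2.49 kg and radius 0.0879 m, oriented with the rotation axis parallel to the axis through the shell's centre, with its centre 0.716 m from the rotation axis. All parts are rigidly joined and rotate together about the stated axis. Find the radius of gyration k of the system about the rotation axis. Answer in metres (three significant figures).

Rectangular plate: I_cm = (1/12)M(a²+b²) = (1/12)(0.627)[(0.121)² + (1.46)²] = 0.11214 kg m^2; axis through the centre, so I = 0.11214 kg m^2.
Point mass: I_cm = 0; centre at d = 0.647 m, so the parallel axis theorem gives I = 0 + (1.47)(0.647)² = 0.61536 kg m^2.
Spherical shell: I_cm = (2/3)MR² = (2/3)(2.49)(0.0879)² = 0.012826 kg m^2; centre at d = 0.716 m, so the parallel axis theorem gives I = 0.012826 + (2.49)(0.716)² = 1.2893 kg m^2.
Total I = 2.0168 kg m^2; total mass M = 4.587 kg.
k = √(I/M) = √(2.0168/4.587) = 0.66309 m.

0.663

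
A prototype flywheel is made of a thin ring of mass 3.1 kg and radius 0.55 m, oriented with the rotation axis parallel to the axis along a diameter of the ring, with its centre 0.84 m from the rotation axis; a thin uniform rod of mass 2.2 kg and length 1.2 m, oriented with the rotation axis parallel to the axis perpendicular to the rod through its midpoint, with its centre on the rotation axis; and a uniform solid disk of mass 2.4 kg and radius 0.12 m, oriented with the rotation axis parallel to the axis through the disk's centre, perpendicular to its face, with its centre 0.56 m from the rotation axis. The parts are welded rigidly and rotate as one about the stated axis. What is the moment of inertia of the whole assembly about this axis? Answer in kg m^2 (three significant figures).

Thin ring: I_cm = (1/2)MR² = (1/2)(3.1)(0.55)² = 0.46888 kg m^2; centre at d = 0.84 m, so the parallel axis theorem gives I = 0.46888 + (3.1)(0.84)² = 2.6562 kg m^2.
Thin rod: I_cm = (1/12)ML² = (1/12)(2.2)(1.2)² = 0.264 kg m^2; axis through the centre, so I = 0.264 kg m^2.
Solid disk: I_cm = (1/2)MR² = (1/2)(2.4)(0.12)² = 0.01728 kg m^2; centre at d = 0.56 m, so the parallel axis theorem gives I = 0.01728 + (2.4)(0.56)² = 0.76992 kg m^2.
Total I = 2.6562 + 0.264 + 0.76992 = 3.6902 kg m^2.

3.69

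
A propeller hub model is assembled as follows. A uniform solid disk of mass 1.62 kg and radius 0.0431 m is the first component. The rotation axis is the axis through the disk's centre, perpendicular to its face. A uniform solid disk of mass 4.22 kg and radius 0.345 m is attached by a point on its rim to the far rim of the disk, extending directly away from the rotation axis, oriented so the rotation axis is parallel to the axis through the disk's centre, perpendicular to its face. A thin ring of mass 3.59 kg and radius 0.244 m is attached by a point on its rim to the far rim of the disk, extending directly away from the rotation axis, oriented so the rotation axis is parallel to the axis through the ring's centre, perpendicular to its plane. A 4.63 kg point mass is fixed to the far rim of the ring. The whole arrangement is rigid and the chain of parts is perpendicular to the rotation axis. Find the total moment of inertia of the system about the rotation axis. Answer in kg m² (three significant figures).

11.4

Solid disk: I_cm = (1/2)MR² = (1/2)(1.62)(0.0431)² = 0.0015047 kg m²; axis through the centre, so I = 0.0015047 kg m².
Solid disk: I_cm = (1/2)MR² = (1/2)(4.22)(0.345)² = 0.25114 kg m²; centre at d = 0.0431 + 0.345 = 0.3881 m, so the parallel axis theorem gives I = 0.25114 + (4.22)(0.3881)² = 0.88677 kg m².
Thin ring: I_cm = MR² = (3.59)(0.244)² = 0.21373 kg m²; centre at d = 0.0431 + 0.345 + 0.345 + 0.244 = 0.9771 m, so the parallel axis theorem gives I = 0.21373 + (3.59)(0.9771)² = 3.6412 kg m².
Point mass: I_cm = 0; centre at d = 0.0431 + 0.345 + 0.345 + 0.244 + 0.244 = 1.2211 m, so the parallel axis theorem gives I = 0 + (4.63)(1.2211)² = 6.9037 kg m².
Total I = 0.0015047 + 0.88677 + 3.6412 + 6.9037 = 11.433 kg m².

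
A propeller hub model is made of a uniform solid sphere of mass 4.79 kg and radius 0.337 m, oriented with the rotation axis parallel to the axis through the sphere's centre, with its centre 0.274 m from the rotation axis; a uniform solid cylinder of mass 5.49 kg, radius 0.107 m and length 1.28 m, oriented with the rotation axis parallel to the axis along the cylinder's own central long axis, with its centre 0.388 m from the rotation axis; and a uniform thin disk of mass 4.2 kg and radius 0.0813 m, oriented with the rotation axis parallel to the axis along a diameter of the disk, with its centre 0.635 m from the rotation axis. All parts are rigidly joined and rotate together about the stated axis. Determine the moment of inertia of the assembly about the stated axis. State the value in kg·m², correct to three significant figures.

Solid sphere: I_cm = (2/5)MR² = (2/5)(4.79)(0.337)² = 0.2176 kg·m²; centre at d = 0.274 m, so the parallel axis theorem gives I = 0.2176 + (4.79)(0.274)² = 0.57721 kg·m².
Solid cylinder: I_cm = (1/2)MR² = (1/2)(5.49)(0.107)² = 0.031428 kg·m²; centre at d = 0.388 m, so the parallel axis theorem gives I = 0.031428 + (5.49)(0.388)² = 0.85791 kg·m².
Thin disk: I_cm = (1/4)MR² = (1/4)(4.2)(0.0813)² = 0.0069402 kg·m²; centre at d = 0.635 m, so the parallel axis theorem gives I = 0.0069402 + (4.2)(0.635)² = 1.7005 kg·m².
Total I = 0.57721 + 0.85791 + 1.7005 = 3.1356 kg·m².

3.14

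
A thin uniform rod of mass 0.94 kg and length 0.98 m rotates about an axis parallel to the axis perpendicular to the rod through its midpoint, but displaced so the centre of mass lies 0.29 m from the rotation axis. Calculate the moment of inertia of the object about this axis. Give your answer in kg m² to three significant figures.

0.154

I_cm = (1/12)ML² = (1/12)(0.94)(0.98)² = 0.075231 kg m²; centre at d = 0.29 m, so the parallel axis theorem gives I = 0.075231 + (0.94)(0.29)² = 0.15429 kg m².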